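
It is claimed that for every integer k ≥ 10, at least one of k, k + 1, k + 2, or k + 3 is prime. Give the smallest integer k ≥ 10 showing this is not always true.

For k = 10, 11, 12, 13, …, 21, 22, 23 the conclusion holds.
k = 24: 24 = 2 × 12; 25 = 5 × 5; 26 = 2 × 13; 27 = 3 × 9 — all composite.

k = 24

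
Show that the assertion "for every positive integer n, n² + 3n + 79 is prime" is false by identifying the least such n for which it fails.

n = 5

A counterexample is any positive integer n such that n² + 3n + 79 is not prime; we check each in order.
n = 1: n² + 3n + 79 = 83, prime.
n = 2: n² + 3n + 79 = 89, prime.
n = 3: n² + 3n + 79 = 97, prime.
n = 4: n² + 3n + 79 = 107, prime.
n = 5: n² + 3n + 79 = 119 = 7 × 17, composite.
Hence n = 5 is a counterexample.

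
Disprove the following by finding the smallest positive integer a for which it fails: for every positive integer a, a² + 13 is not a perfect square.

We need the least positive integer a for which a² + 13 is a perfect square.
For a = 1, 2, 3, 4, 5 the conclusion holds.
a = 6: 6² + 13 = 49 = 7², a perfect square.
Hence a = 6 is a counterexample.

a = 6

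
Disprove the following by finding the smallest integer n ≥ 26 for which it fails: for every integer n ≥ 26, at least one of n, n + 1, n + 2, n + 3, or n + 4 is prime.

n = 32

A counterexample is any integer n ≥ 26 such that n, n + 1, n + 2, n + 3, n + 4 are all composite; we check each in order.
n = 26: 29 is prime.
n = 27: 29 is prime.
n = 28: 29 is prime.
n = 29: 29 is prime.
n = 30: 31 is prime.
n = 31: 31 is prime.
n = 32: 32 = 2 × 16; 33 = 3 × 11; 34 = 2 × 17; 35 = 5 × 7; 36 = 2 × 18 — all composite.
So n = 32 is the smallest counterexample.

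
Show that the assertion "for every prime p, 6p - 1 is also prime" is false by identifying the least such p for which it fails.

We need the least prime p for which 6p - 1 is not prime.
p = 2: 6p - 1 = 11, prime.
p = 3: 6p - 1 = 17, prime.
p = 5: 6p - 1 = 29, prime.
p = 7: 6p - 1 = 41, prime.
p = 11: 6p - 1 = 65 = 5 × 13, not prime.

p = 11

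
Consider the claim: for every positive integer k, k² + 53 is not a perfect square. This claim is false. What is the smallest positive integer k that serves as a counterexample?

k = 26

We need the least positive integer k for which k² + 53 is a perfect square.
For k = 1, 2, 3, 4, …, 23, 24, 25 the conclusion holds.
k = 26: 26² + 53 = 729 = 27², a perfect square.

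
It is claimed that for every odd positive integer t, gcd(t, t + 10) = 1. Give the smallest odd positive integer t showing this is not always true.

t = 5

We need the least odd positive integer t for which gcd(t, t + 10) > 1.
For t = 1, 3 the conclusion holds.
t = 5: gcd(5, 15) = 5.
Thus t = 5 disproves the claim, and no smaller t works.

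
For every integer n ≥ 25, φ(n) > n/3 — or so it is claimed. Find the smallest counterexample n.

Check each integer n ≥ 25 in order until the claim fails.
n = 25: φ(25) = 20 and 25/3 = 25/3, so φ(25) > 25/3.
n = 26: φ(26) = 12 and 26/3 = 26/3, so φ(26) > 26/3.
n = 27: φ(27) = 18 and 27/3 = 9, so φ(27) > 27/3.
n = 28: φ(28) = 12 and 28/3 = 28/3, so φ(28) > 28/3.
n = 29: φ(29) = 28 and 29/3 = 29/3, so φ(29) > 29/3.
n = 30: φ(30) = 8 and 30/3 = 10, so φ(30) ≤ 30/3.
So n = 30 is the smallest counterexample.

n = 30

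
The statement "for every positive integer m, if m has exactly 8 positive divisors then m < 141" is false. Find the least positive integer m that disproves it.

m = 152

We need the least positive integer m for which m has exactly 8 positive divisors but the claim fails.
For m = 24, 30, 40, 42, …, 135, 136, 138 the conclusion holds.
m = 152: τ(152) = 8; 152 ≥ 141.
Thus m = 152 disproves the claim, and no smaller m works.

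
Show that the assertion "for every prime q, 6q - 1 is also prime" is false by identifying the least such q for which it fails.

q = 11

A counterexample is any prime q such that 6q - 1 is not prime; we check each in order.
For q = 2, 3, 5, 7 the conclusion holds.
q = 11: 6q - 1 = 65 = 5 × 13, not prime.
Thus q = 11 disproves the claim, and no smaller q works.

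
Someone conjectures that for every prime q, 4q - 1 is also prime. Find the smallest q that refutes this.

q = 7

A counterexample is any prime q such that 4q - 1 is not prime; we check each in order.
q = 2: 4q - 1 = 7, prime.
q = 3: 4q - 1 = 11, prime.
q = 5: 4q - 1 = 19, prime.
q = 7: 4q - 1 = 27 = 3 × 9, not prime.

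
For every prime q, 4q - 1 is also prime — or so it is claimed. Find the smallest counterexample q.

q = 7

A counterexample is any prime q such that 4q - 1 is not prime; we check each in order.
For q = 2, 3, 5 the conclusion holds.
q = 7: 4q - 1 = 27 = 3 × 9, not prime.
Hence q = 7 is a counterexample.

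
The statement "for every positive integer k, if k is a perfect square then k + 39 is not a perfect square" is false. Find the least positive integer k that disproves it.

k = 25

We need the least positive integer k for which k is a perfect square but k + 39 is a perfect square.
k = 1: 1 + 39 = 40, not a perfect square.
k = 4: 4 + 39 = 43, not a perfect square.
k = 9: 9 + 39 = 48, not a perfect square.
k = 16: 16 + 39 = 55, not a perfect square.
k = 25: 25 = 5² and 25 + 39 = 64 = 8².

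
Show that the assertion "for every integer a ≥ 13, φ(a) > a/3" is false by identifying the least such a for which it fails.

a = 18

We need the least integer a ≥ 13 for which the claim fails.
For a = 13, 14, 15, 16, 17 the conclusion holds.
a = 18: φ(18) = 6 and 18/3 = 6, so φ(18) ≤ 18/3.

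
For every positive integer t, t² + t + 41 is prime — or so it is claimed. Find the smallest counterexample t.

t = 40

A counterexample is any positive integer t such that t² + t + 41 is not prime; we check each in order.
The first 39 eligible values, up to t = 39, all satisfy the conclusion.
t = 40: t² + t + 41 = 1681 = 41 × 41, composite.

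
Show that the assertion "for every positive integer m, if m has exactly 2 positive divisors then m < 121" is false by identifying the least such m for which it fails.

m = 127

We need the least positive integer m for which m has exactly 2 positive divisors but the claim fails.
The first 30 eligible values, up to m = 113, all satisfy the conclusion.
m = 127: τ(127) = 2; 127 ≥ 121.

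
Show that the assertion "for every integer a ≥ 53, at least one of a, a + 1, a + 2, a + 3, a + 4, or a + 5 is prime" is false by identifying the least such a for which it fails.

a = 90

A counterexample is any integer a ≥ 53 such that a, a + 1, a + 2, a + 3, a + 4, a + 5 are all composite; we check each in order.
For a = 53, 54, 55, 56, …, 87, 88, 89 the conclusion holds.
a = 90: 90 = 2 × 45; 91 = 7 × 13; 92 = 2 × 46; 93 = 3 × 31; 94 = 2 × 47; 95 = 5 × 19 — all composite.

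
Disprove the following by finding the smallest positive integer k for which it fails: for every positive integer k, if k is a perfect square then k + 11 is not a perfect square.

k = 25

The first 4 eligible values, up to k = 16, all satisfy the conclusion.
k = 25: 25 = 5² and 25 + 11 = 36 = 6².
Thus k = 25 disproves the claim, and no smaller k works.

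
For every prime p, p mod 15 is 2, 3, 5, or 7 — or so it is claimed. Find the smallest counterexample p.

p = 11

p = 2: 2 mod 15 = 2.
p = 3: 3 mod 15 = 3.
p = 5: 5 mod 15 = 5.
p = 7: 7 mod 15 = 7.
p = 11: 11 mod 15 = 11 — not in {2, 3, 5, 7}.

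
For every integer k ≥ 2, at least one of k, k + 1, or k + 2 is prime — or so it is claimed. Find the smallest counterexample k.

k = 8

We need the least integer k ≥ 2 for which k, k + 1, k + 2 are all composite.
The first 6 eligible values, up to k = 7, all satisfy the conclusion.
k = 8: 8 = 2 × 4; 9 = 3 × 3; 10 = 2 × 5 — all composite.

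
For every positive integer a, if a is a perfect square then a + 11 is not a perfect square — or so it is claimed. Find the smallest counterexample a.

a = 1: 1 + 11 = 12, not a perfect square.
a = 4: 4 + 11 = 15, not a perfect square.
a = 9: 9 + 11 = 20, not a perfect square.
a = 16: 16 + 11 = 27, not a perfect square.
a = 25: 25 = 5² and 25 + 11 = 36 = 6².

a = 25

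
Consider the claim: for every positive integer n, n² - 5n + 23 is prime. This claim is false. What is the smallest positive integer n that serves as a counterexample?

Check each positive integer n in order until n² - 5n + 23 is not prime.
For n = 1, 2, 3, 4, …, 16, 17, 18 the conclusion holds.
n = 19: n² - 5n + 23 = 289 = 17 × 17, composite.

n = 19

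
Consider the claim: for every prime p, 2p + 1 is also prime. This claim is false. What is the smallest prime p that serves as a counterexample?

p = 7

We need the least prime p for which 2p + 1 is not prime.
p = 2: 2p + 1 = 5, prime.
p = 3: 2p + 1 = 7, prime.
p = 5: 2p + 1 = 11, prime.
p = 7: 2p + 1 = 15 = 3 × 5, not prime.
Thus p = 7 disproves the claim, and no smaller p works.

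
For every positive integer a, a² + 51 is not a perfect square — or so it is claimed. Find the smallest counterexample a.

For a = 1, 2, 3, 4, 5, 6 the conclusion holds.
a = 7: 7² + 51 = 100 = 10², a perfect square.
Hence a = 7 is a counterexample.

a = 7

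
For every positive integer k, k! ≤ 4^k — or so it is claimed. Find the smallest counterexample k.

Check each positive integer k in order until k! > 4^k.
The first 8 eligible values, up to k = 8, all satisfy the conclusion.
k = 9: k! = 362880 and 4^k = 262144, so 362880 > 262144.
So k = 9 is the smallest counterexample.

k = 9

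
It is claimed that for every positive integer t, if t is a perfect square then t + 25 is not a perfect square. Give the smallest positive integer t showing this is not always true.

t = 144

For t = 1, 4, 9, 16, …, 81, 100, 121 the conclusion holds.
t = 144: 144 = 12² and 144 + 25 = 169 = 13².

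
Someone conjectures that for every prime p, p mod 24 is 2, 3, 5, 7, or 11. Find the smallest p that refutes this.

p = 13

p = 2: 2 mod 24 = 2.
p = 3: 3 mod 24 = 3.
p = 5: 5 mod 24 = 5.
p = 7: 7 mod 24 = 7.
p = 11: 11 mod 24 = 11.
p = 13: 13 mod 24 = 13 — not in {2, 3, 5, 7, 11}.
Hence p = 13 is a counterexample.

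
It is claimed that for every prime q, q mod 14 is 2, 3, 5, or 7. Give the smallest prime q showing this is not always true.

q = 11

Check each prime q in order until the claim fails.
q = 2: 2 mod 14 = 2.
q = 3: 3 mod 14 = 3.
q = 5: 5 mod 14 = 5.
q = 7: 7 mod 14 = 7.
q = 11: 11 mod 14 = 11 — not in {2, 3, 5, 7}.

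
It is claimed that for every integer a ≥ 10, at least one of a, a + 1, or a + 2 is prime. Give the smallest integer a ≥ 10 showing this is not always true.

a = 10: 11 is prime.
a = 11: 11 is prime.
a = 12: 13 is prime.
a = 13: 13 is prime.
a = 14: 14 = 2 × 7; 15 = 3 × 5; 16 = 2 × 8 — all composite.
Thus a = 14 disproves the claim, and no smaller a works.

a = 14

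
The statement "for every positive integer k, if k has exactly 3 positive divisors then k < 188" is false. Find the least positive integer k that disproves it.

k = 289

We need the least positive integer k for which k has exactly 3 positive divisors but the claim fails.
The first 6 eligible values, up to k = 169, all satisfy the conclusion.
k = 289: τ(289) = 3; 289 ≥ 188.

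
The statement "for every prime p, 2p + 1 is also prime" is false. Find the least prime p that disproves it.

p = 7

A counterexample is any prime p such that 2p + 1 is not prime; we check each in order.
For p = 2, 3, 5 the conclusion holds.
p = 7: 2p + 1 = 15 = 3 × 5, not prime.
Thus p = 7 disproves the claim, and no smaller p works.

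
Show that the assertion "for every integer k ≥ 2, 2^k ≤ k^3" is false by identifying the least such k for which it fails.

k = 10

We need the least integer k ≥ 2 for which 2^k > k^3.
k = 2: 2^k = 4 and k^3 = 8, so 4 ≤ 8.
k = 3: 2^k = 8 and k^3 = 27, so 8 ≤ 27.
k = 4: 2^k = 16 and k^3 = 64, so 16 ≤ 64.
k = 5: 2^k = 32 and k^3 = 125, so 32 ≤ 125.
k = 6: 2^k = 64 and k^3 = 216, so 64 ≤ 216.
k = 7: 2^k = 128 and k^3 = 343, so 128 ≤ 343.
k = 8: 2^k = 256 and k^3 = 512, so 256 ≤ 512.
k = 9: 2^k = 512 and k^3 = 729, so 512 ≤ 729.
k = 10: 2^k = 1024 and k^3 = 1000, so 1024 > 1000.
So k = 10 is the smallest counterexample.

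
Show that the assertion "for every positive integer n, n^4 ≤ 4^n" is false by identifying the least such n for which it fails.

n = 3

For n = 1, 2 the conclusion holds.
n = 3: n^4 = 81 and 4^n = 64, so 81 > 64.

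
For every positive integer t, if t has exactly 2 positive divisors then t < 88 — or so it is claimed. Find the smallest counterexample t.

We need the least positive integer t for which t has exactly 2 positive divisors but the claim fails.
The first 23 eligible values, up to t = 83, all satisfy the conclusion.
t = 89: τ(89) = 2; 89 ≥ 88.
So t = 89 is the smallest counterexample.

t = 89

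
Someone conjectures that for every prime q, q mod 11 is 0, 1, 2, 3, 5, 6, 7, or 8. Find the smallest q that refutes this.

We need the least prime q for which the claim fails.
For q = 2, 3, 5, 7, 11, 13, 17, 19, 23, 29 the conclusion holds.
q = 31: 31 mod 11 = 9 — not in {0, 1, 2, 3, 5, 6, 7, 8}.
Thus q = 31 disproves the claim, and no smaller q works.

q = 31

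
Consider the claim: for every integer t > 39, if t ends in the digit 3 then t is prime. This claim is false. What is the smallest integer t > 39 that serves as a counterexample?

A counterexample is any integer t > 39 such that t ends in the digit 3 but t is not prime; we check each in order.
For t = 43, 53 the conclusion holds.
t = 63: 63 ends in 3; 63 = 3 × 21, composite.
Hence t = 63 is a counterexample.

t = 63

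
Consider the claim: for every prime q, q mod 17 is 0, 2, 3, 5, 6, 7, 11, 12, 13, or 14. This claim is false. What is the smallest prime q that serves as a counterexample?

We need the least prime q for which the claim fails.
For q = 2, 3, 5, 7, …, 31, 37, 41 the conclusion holds.
q = 43: 43 mod 17 = 9 — not in {0, 2, 3, 5, 6, 7, 11, 12, 13, 14}.
Thus q = 43 disproves the claim, and no smaller q works.

q = 43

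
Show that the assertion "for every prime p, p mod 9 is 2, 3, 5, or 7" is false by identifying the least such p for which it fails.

p = 13

A counterexample is any prime p such that the claim fails; we check each in order.
p = 2: 2 mod 9 = 2.
p = 3: 3 mod 9 = 3.
p = 5: 5 mod 9 = 5.
p = 7: 7 mod 9 = 7.
p = 11: 11 mod 9 = 2.
p = 13: 13 mod 9 = 4 — not in {2, 3, 5, 7}.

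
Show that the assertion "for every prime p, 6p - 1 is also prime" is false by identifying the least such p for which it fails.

Check each prime p in order until 6p - 1 is not prime.
For p = 2, 3, 5, 7 the conclusion holds.
p = 11: 6p - 1 = 65 = 5 × 13, not prime.
Hence p = 11 is a counterexample.

p = 11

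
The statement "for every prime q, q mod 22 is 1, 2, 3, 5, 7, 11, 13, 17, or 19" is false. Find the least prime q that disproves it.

For q = 2, 3, 5, 7, 11, 13, 17, 19, 23, 29 the conclusion holds.
q = 31: 31 mod 22 = 9 — not in {1, 2, 3, 5, 7, 11, 13, 17, 19}.

q = 31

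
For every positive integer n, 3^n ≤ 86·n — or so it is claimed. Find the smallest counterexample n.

For n = 1, 2, 3, 4, 5 the conclusion holds.
n = 6: 3^n = 729 and 86·n = 516, so 729 > 516.
Thus n = 6 disproves the claim, and no smaller n works.

n = 6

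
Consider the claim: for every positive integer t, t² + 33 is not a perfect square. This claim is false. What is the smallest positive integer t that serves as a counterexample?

A counterexample is any positive integer t such that t² + 33 is a perfect square; we check each in order.
t = 1: 1² + 33 = 34, not a perfect square.
t = 2: 2² + 33 = 37, not a perfect square.
t = 3: 3² + 33 = 42, not a perfect square.
t = 4: 4² + 33 = 49 = 7², a perfect square.
Hence t = 4 is a counterexample.

t = 4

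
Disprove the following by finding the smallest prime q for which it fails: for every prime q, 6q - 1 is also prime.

For q = 2, 3, 5, 7 the conclusion holds.
q = 11: 6q - 1 = 65 = 5 × 13, not prime.
Thus q = 11 disproves the claim, and no smaller q works.

q = 11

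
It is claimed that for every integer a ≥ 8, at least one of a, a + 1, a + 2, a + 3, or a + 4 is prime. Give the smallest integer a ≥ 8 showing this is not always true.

The first 16 eligible values, up to a = 23, all satisfy the conclusion.
a = 24: 24 = 2 × 12; 25 = 5 × 5; 26 = 2 × 13; 27 = 3 × 9; 28 = 2 × 14 — all composite.
Thus a = 24 disproves the claim, and no smaller a works.

a = 24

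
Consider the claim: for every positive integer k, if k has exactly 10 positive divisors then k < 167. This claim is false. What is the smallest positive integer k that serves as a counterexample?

k = 176

We need the least positive integer k for which k has exactly 10 positive divisors but the claim fails.
For k = 48, 80, 112, 162 the conclusion holds.
k = 176: τ(176) = 10; 176 ≥ 167.
Thus k = 176 disproves the claim, and no smaller k works.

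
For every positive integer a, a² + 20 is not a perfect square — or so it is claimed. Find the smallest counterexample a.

a = 1: 1² + 20 = 21, not a perfect square.
a = 2: 2² + 20 = 24, not a perfect square.
a = 3: 3² + 20 = 29, not a perfect square.
a = 4: 4² + 20 = 36 = 6², a perfect square.
So a = 4 is the smallest counterexample.

a = 4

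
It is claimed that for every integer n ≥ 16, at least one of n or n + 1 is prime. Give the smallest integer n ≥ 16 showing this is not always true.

n = 20

We need the least integer n ≥ 16 for which n, n + 1 are both composite.
The first 4 eligible values, up to n = 19, all satisfy the conclusion.
n = 20: 20 = 2 × 10; 21 = 3 × 7 — both composite.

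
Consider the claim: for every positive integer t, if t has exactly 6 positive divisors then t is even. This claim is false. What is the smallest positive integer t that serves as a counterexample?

t = 45

A counterexample is any positive integer t such that t has exactly 6 positive divisors but t is odd; we check each in order.
For t = 12, 18, 20, 28, 32, 44 the conclusion holds.
t = 45: divisors of 45: 1, 3, 5, 9, 15, 45; 45 is odd.
So t = 45 is the smallest counterexample.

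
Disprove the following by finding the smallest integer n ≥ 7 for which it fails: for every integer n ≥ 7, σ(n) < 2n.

n = 12

Check each integer n ≥ 7 in order until the claim fails.
For n = 7, 8, 9, 10, 11 the conclusion holds.
n = 12: σ(12) = 28; 28 ≥ 24.
Thus n = 12 disproves the claim, and no smaller n works.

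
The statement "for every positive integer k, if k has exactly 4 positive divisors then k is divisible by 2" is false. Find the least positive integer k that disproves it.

For k = 6, 8, 10, 14 the conclusion holds.
k = 15: τ(15) = 4; 15 mod 2 = 1.

k = 15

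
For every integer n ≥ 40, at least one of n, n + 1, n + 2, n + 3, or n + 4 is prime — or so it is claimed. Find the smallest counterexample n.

We need the least integer n ≥ 40 for which n, n + 1, n + 2, n + 3, n + 4 are all composite.
n = 40: 41 is prime.
n = 41: 41 is prime.
n = 42: 43 is prime.
n = 43: 43 is prime.
n = 44: 47 is prime.
n = 45: 47 is prime.
n = 46: 47 is prime.
n = 47: 47 is prime.
n = 48: 48 = 2 × 24; 49 = 7 × 7; 50 = 2 × 25; 51 = 3 × 17; 52 = 2 × 26 — all composite.

n = 48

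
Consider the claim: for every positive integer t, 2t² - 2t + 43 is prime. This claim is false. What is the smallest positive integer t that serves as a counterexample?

t = 3

t = 1: 2t² - 2t + 43 = 43, prime.
t = 2: 2t² - 2t + 43 = 47, prime.
t = 3: 2t² - 2t + 43 = 55 = 5 × 11, composite.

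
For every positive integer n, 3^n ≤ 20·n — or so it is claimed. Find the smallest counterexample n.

n = 4

A counterexample is any positive integer n such that 3^n > 20·n; we check each in order.
For n = 1, 2, 3 the conclusion holds.
n = 4: 3^n = 81 and 20·n = 80, so 81 > 80.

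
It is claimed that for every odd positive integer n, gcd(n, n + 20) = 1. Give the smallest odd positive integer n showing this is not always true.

n = 5

Check each odd positive integer n in order until gcd(n, n + 20) > 1.
n = 1: gcd(1, 21) = 1.
n = 3: gcd(3, 23) = 1.
n = 5: gcd(5, 25) = 5.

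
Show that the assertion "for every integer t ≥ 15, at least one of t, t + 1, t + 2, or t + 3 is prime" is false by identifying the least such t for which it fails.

t = 24

Check each integer t ≥ 15 in order until t, t + 1, t + 2, t + 3 are all composite.
For t = 15, 16, 17, 18, 19, 20, 21, 22, 23 the conclusion holds.
t = 24: 24 = 2 × 12; 25 = 5 × 5; 26 = 2 × 13; 27 = 3 × 9 — all composite.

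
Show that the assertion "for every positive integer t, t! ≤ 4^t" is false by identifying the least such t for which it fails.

t = 9

Check each positive integer t in order until t! > 4^t.
t = 1: t! = 1 and 4^t = 4, so 1 ≤ 4.
t = 2: t! = 2 and 4^t = 16, so 2 ≤ 16.
t = 3: t! = 6 and 4^t = 64, so 6 ≤ 64.
t = 4: t! = 24 and 4^t = 256, so 24 ≤ 256.
t = 5: t! = 120 and 4^t = 1024, so 120 ≤ 1024.
t = 6: t! = 720 and 4^t = 4096, so 720 ≤ 4096.
t = 7: t! = 5040 and 4^t = 16384, so 5040 ≤ 16384.
t = 8: t! = 40320 and 4^t = 65536, so 40320 ≤ 65536.
t = 9: t! = 362880 and 4^t = 262144, so 362880 > 262144.
So t = 9 is the smallest counterexample.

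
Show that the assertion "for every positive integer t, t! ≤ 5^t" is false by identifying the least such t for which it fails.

t = 12

A counterexample is any positive integer t such that t! > 5^t; we check each in order.
The first 11 eligible values, up to t = 11, all satisfy the conclusion.
t = 12: t! = 479001600 and 5^t = 244140625, so 479001600 > 244140625.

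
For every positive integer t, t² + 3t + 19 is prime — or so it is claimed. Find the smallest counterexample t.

t = 15

Check each positive integer t in order until t² + 3t + 19 is not prime.
The first 14 eligible values, up to t = 14, all satisfy the conclusion.
t = 15: t² + 3t + 19 = 289 = 17 × 17, composite.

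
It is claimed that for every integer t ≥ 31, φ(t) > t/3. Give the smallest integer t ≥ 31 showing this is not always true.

t = 36

t = 31: φ(31) = 30 and 31/3 = 31/3, so φ(31) > 31/3.
t = 32: φ(32) = 16 and 32/3 = 32/3, so φ(32) > 32/3.
t = 33: φ(33) = 20 and 33/3 = 11, so φ(33) > 33/3.
t = 34: φ(34) = 16 and 34/3 = 34/3, so φ(34) > 34/3.
t = 35: φ(35) = 24 and 35/3 = 35/3, so φ(35) > 35/3.
t = 36: φ(36) = 12 and 36/3 = 12, so φ(36) ≤ 36/3.
Hence t = 36 is a counterexample.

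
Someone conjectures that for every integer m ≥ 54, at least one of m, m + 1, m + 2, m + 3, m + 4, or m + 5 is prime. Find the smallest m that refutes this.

Check each integer m ≥ 54 in order until m, m + 1, m + 2, m + 3, m + 4, m + 5 are all composite.
For m = 54, 55, 56, 57, …, 87, 88, 89 the conclusion holds.
m = 90: 90 = 2 × 45; 91 = 7 × 13; 92 = 2 × 46; 93 = 3 × 31; 94 = 2 × 47; 95 = 5 × 19 — all composite.
Thus m = 90 disproves the claim, and no smaller m works.

m = 90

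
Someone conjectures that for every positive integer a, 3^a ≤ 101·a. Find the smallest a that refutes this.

We need the least positive integer a for which 3^a > 101·a.
The first 5 eligible values, up to a = 5, all satisfy the conclusion.
a = 6: 3^a = 729 and 101·a = 606, so 729 > 606.
Thus a = 6 disproves the claim, and no smaller a works.

a = 6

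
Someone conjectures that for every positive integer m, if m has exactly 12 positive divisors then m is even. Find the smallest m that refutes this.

We need the least positive integer m for which m has exactly 12 positive divisors but m is odd.
For m = 60, 72, 84, 90, …, 294, 306, 308 the conclusion holds.
m = 315: divisors of 315: 12 divisors; 315 is odd.
Hence m = 315 is a counterexample.

m = 315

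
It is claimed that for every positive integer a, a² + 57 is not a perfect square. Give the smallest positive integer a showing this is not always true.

We need the least positive integer a for which a² + 57 is a perfect square.
a = 1: 1² + 57 = 58, not a perfect square.
a = 2: 2² + 57 = 61, not a perfect square.
a = 3: 3² + 57 = 66, not a perfect square.
a = 4: 4² + 57 = 73, not a perfect square.
a = 5: 5² + 57 = 82, not a perfect square.
a = 6: 6² + 57 = 93, not a perfect square.
a = 7: 7² + 57 = 106, not a perfect square.
a = 8: 8² + 57 = 121 = 11², a perfect square.

a = 8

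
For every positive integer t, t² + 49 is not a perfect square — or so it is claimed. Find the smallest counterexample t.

For t = 1, 2, 3, 4, …, 21, 22, 23 the conclusion holds.
t = 24: 24² + 49 = 625 = 25², a perfect square.
Hence t = 24 is a counterexample.

t = 24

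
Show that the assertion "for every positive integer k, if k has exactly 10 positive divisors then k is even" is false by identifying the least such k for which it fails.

Check each positive integer k in order until k has exactly 10 positive divisors but k is odd.
For k = 48, 80, 112, 162, 176, 208, 272, 304, 368 the conclusion holds.
k = 405: divisors of 405: 10 divisors; 405 is odd.
Hence k = 405 is a counterexample.

k = 405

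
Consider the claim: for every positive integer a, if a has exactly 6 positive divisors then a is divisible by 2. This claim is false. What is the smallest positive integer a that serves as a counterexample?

For a = 12, 18, 20, 28, 32, 44 the conclusion holds.
a = 45: τ(45) = 6; 45 mod 2 = 1.

a = 45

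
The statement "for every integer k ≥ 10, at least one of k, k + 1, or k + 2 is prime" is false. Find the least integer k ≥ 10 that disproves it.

k = 14

Check each integer k ≥ 10 in order until k, k + 1, k + 2 are all composite.
k = 10: 11 is prime.
k = 11: 11 is prime.
k = 12: 13 is prime.
k = 13: 13 is prime.
k = 14: 14 = 2 × 7; 15 = 3 × 5; 16 = 2 × 8 — all composite.
Thus k = 14 disproves the claim, and no smaller k works.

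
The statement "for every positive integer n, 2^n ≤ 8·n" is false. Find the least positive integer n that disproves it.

n = 6

The first 5 eligible values, up to n = 5, all satisfy the conclusion.
n = 6: 2^n = 64 and 8·n = 48, so 64 > 48.
Thus n = 6 disproves the claim, and no smaller n works.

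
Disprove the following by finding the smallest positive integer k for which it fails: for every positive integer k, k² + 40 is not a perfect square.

k = 3

For k = 1, 2 the conclusion holds.
k = 3: 3² + 40 = 49 = 7², a perfect square.
So k = 3 is the smallest counterexample.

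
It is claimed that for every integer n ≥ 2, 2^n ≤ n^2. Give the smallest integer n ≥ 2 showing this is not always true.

Check each integer n ≥ 2 in order until 2^n > n^2.
For n = 2, 3, 4 the conclusion holds.
n = 5: 2^n = 32 and n^2 = 25, so 32 > 25.

n = 5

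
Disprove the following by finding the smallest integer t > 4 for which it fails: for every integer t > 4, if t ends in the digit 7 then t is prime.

t = 27

Check each integer t > 4 in order until t ends in the digit 7 but t is not prime.
For t = 7, 17 the conclusion holds.
t = 27: 27 ends in 7; 27 = 3 × 9, composite.
So t = 27 is the smallest counterexample.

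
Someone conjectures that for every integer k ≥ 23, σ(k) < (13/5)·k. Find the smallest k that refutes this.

k = 60

A counterexample is any integer k ≥ 23 such that the claim fails; we check each in order.
For k = 23, 24, 25, 26, …, 57, 58, 59 the conclusion holds.
k = 60: σ(60) = 168; 168 ≥ 156.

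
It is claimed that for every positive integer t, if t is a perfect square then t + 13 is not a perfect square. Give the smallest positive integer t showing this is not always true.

t = 1: 1 + 13 = 14, not a perfect square.
t = 4: 4 + 13 = 17, not a perfect square.
t = 9: 9 + 13 = 22, not a perfect square.
t = 16: 16 + 13 = 29, not a perfect square.
t = 25: 25 + 13 = 38, not a perfect square.
t = 36: 36 = 6² and 36 + 13 = 49 = 7².
Hence t = 36 is a counterexample.

t = 36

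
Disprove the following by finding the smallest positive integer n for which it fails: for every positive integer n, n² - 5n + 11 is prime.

n = 7

Check each positive integer n in order until n² - 5n + 11 is not prime.
n = 1: n² - 5n + 11 = 7, prime.
n = 2: n² - 5n + 11 = 5, prime.
n = 3: n² - 5n + 11 = 5, prime.
n = 4: n² - 5n + 11 = 7, prime.
n = 5: n² - 5n + 11 = 11, prime.
n = 6: n² - 5n + 11 = 17, prime.
n = 7: n² - 5n + 11 = 25 = 5 × 5, composite.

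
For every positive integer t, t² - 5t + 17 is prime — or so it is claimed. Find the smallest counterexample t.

t = 13

The first 12 eligible values, up to t = 12, all satisfy the conclusion.
t = 13: t² - 5t + 17 = 121 = 11 × 11, composite.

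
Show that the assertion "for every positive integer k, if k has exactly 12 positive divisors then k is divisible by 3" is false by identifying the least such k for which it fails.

k = 140

A counterexample is any positive integer k such that k has exactly 12 positive divisors but k is not divisible by 3; we check each in order.
k = 60: τ(60) = 12; 60 mod 3 = 0.
k = 72: τ(72) = 12; 72 mod 3 = 0.
k = 84: τ(84) = 12; 84 mod 3 = 0.
k = 90: τ(90) = 12; 90 mod 3 = 0.
k = 96: τ(96) = 12; 96 mod 3 = 0.
k = 108: τ(108) = 12; 108 mod 3 = 0.
k = 126: τ(126) = 12; 126 mod 3 = 0.
k = 132: τ(132) = 12; 132 mod 3 = 0.
k = 140: τ(140) = 12; 140 mod 3 = 2.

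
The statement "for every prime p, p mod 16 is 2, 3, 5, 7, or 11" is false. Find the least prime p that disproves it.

We need the least prime p for which the claim fails.
The first 5 eligible values, up to p = 11, all satisfy the conclusion.
p = 13: 13 mod 16 = 13 — not in {2, 3, 5, 7, 11}.

p = 13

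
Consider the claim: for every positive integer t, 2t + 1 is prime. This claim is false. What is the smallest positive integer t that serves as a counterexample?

A counterexample is any positive integer t such that 2t + 1 is not prime; we check each in order.
t = 1: 2t + 1 = 3, prime.
t = 2: 2t + 1 = 5, prime.
t = 3: 2t + 1 = 7, prime.
t = 4: 2t + 1 = 9 = 3 × 3, composite.

t = 4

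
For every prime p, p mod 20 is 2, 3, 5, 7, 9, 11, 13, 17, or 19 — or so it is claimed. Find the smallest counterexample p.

The first 12 eligible values, up to p = 37, all satisfy the conclusion.
p = 41: 41 mod 20 = 1 — not in {2, 3, 5, 7, 9, 11, 13, 17, 19}.
Hence p = 41 is a counterexample.

p = 41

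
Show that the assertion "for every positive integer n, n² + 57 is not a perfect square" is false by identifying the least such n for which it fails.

n = 8

The first 7 eligible values, up to n = 7, all satisfy the conclusion.
n = 8: 8² + 57 = 121 = 11², a perfect square.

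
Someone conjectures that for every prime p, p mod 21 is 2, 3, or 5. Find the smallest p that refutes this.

Check each prime p in order until the claim fails.
p = 2: 2 mod 21 = 2.
p = 3: 3 mod 21 = 3.
p = 5: 5 mod 21 = 5.
p = 7: 7 mod 21 = 7 — not in {2, 3, 5}.

p = 7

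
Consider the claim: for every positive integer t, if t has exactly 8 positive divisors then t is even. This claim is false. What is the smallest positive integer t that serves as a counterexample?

A counterexample is any positive integer t such that t has exactly 8 positive divisors but t is odd; we check each in order.
The first 12 eligible values, up to t = 104, all satisfy the conclusion.
t = 105: divisors of 105: 1, 3, 5, 7, 15, 21, 35, 105; 105 is odd.

t = 105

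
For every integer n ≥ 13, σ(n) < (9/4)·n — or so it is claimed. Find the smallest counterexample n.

Check each integer n ≥ 13 in order until the claim fails.
For n = 13, 14, 15, 16, …, 21, 22, 23 the conclusion holds.
n = 24: σ(24) = 60; 60 ≥ 54.
Hence n = 24 is a counterexample.

n = 24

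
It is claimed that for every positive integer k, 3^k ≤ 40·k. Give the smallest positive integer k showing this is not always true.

k = 5

The first 4 eligible values, up to k = 4, all satisfy the conclusion.
k = 5: 3^k = 243 and 40·k = 200, so 243 > 200.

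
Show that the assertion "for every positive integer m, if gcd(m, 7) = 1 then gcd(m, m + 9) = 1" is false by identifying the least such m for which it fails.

A counterexample is any positive integer m such that gcd(m, 7) = 1 but gcd(m, m + 9) > 1; we check each in order.
m = 1: gcd(1, 10) = 1.
m = 2: gcd(2, 11) = 1.
m = 3: gcd(3, 12) = 3.

m = 3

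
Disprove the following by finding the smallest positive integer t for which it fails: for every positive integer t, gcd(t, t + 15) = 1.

t = 3

t = 1: gcd(1, 16) = 1.
t = 2: gcd(2, 17) = 1.
t = 3: gcd(3, 18) = 3.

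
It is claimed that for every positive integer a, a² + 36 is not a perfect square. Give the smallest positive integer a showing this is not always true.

Check each positive integer a in order until a² + 36 is a perfect square.
The first 7 eligible values, up to a = 7, all satisfy the conclusion.
a = 8: 8² + 36 = 100 = 10², a perfect square.
Hence a = 8 is a counterexample.

a = 8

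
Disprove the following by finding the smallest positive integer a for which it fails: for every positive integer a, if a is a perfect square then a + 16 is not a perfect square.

a = 9

a = 1: 1 + 16 = 17, not a perfect square.
a = 4: 4 + 16 = 20, not a perfect square.
a = 9: 9 = 3² and 9 + 16 = 25 = 5².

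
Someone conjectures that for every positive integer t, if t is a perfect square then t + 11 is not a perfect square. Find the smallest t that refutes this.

t = 25

We need the least positive integer t for which t is a perfect square but t + 11 is a perfect square.
For t = 1, 4, 9, 16 the conclusion holds.
t = 25: 25 = 5² and 25 + 11 = 36 = 6².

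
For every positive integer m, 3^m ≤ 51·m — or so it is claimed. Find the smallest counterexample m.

m = 6

The first 5 eligible values, up to m = 5, all satisfy the conclusion.
m = 6: 3^m = 729 and 51·m = 306, so 729 > 306.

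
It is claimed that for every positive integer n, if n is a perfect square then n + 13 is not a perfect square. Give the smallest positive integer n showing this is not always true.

The first 5 eligible values, up to n = 25, all satisfy the conclusion.
n = 36: 36 = 6² and 36 + 13 = 49 = 7².
So n = 36 is the smallest counterexample.

n = 36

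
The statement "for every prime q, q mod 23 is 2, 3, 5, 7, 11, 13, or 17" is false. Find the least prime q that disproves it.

q = 19

A counterexample is any prime q such that the claim fails; we check each in order.
The first 7 eligible values, up to q = 17, all satisfy the conclusion.
q = 19: 19 mod 23 = 19 — not in {2, 3, 5, 7, 11, 13, 17}.
Hence q = 19 is a counterexample.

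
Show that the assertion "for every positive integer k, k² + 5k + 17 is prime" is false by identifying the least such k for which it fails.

A counterexample is any positive integer k such that k² + 5k + 17 is not prime; we check each in order.
The first 7 eligible values, up to k = 7, all satisfy the conclusion.
k = 8: k² + 5k + 17 = 121 = 11 × 11, composite.
Thus k = 8 disproves the claim, and no smaller k works.

k = 8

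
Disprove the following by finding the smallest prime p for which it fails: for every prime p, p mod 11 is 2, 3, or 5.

p = 7

A counterexample is any prime p such that the claim fails; we check each in order.
p = 2: 2 mod 11 = 2.
p = 3: 3 mod 11 = 3.
p = 5: 5 mod 11 = 5.
p = 7: 7 mod 11 = 7 — not in {2, 3, 5}.
Thus p = 7 disproves the claim, and no smaller p works.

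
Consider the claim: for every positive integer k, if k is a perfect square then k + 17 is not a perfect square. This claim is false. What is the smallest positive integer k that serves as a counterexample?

Check each positive integer k in order until k is a perfect square but k + 17 is a perfect square.
k = 1: 1 + 17 = 18, not a perfect square.
k = 4: 4 + 17 = 21, not a perfect square.
k = 9: 9 + 17 = 26, not a perfect square.
k = 16: 16 + 17 = 33, not a perfect square.
k = 25: 25 + 17 = 42, not a perfect square.
k = 36: 36 + 17 = 53, not a perfect square.
k = 49: 49 + 17 = 66, not a perfect square.
k = 64: 64 = 8² and 64 + 17 = 81 = 9².

k = 64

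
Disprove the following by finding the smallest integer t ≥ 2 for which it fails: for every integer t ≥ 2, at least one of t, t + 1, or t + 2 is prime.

Check each integer t ≥ 2 in order until t, t + 1, t + 2 are all composite.
For t = 2, 3, 4, 5, 6, 7 the conclusion holds.
t = 8: 8 = 2 × 4; 9 = 3 × 3; 10 = 2 × 5 — all composite.
Hence t = 8 is a counterexample.

t = 8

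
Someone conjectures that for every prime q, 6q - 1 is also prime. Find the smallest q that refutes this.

The first 4 eligible values, up to q = 7, all satisfy the conclusion.
q = 11: 6q - 1 = 65 = 5 × 13, not prime.
Thus q = 11 disproves the claim, and no smaller q works.

q = 11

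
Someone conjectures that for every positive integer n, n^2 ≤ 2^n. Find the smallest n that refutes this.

n = 3

For n = 1, 2 the conclusion holds.
n = 3: n^2 = 9 and 2^n = 8, so 9 > 8.
Hence n = 3 is a counterexample.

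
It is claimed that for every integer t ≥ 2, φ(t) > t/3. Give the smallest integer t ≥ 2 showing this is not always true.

A counterexample is any integer t ≥ 2 such that the claim fails; we check each in order.
The first 4 eligible values, up to t = 5, all satisfy the conclusion.
t = 6: φ(6) = 2 and 6/3 = 2, so φ(6) ≤ 6/3.

t = 6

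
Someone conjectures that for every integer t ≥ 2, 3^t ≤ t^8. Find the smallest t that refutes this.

t = 23

A counterexample is any integer t ≥ 2 such that 3^t > t^8; we check each in order.
The first 21 eligible values, up to t = 22, all satisfy the conclusion.
t = 23: 3^t = 94143178827 and t^8 = 78310985281, so 94143178827 > 78310985281.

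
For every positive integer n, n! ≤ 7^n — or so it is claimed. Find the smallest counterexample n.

n = 17

For n = 1, 2, 3, 4, …, 14, 15, 16 the conclusion holds.
n = 17: n! = 355687428096000 and 7^n = 232630513987207, so 355687428096000 > 232630513987207.
Thus n = 17 disproves the claim, and no smaller n works.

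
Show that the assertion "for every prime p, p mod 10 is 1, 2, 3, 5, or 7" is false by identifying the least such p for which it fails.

p = 19

A counterexample is any prime p such that the claim fails; we check each in order.
For p = 2, 3, 5, 7, 11, 13, 17 the conclusion holds.
p = 19: 19 mod 10 = 9 — not in {1, 2, 3, 5, 7}.
Thus p = 19 disproves the claim, and no smaller p works.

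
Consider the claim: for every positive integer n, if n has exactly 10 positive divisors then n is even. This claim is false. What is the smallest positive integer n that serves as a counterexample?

A counterexample is any positive integer n such that n has exactly 10 positive divisors but n is odd; we check each in order.
For n = 48, 80, 112, 162, 176, 208, 272, 304, 368 the conclusion holds.
n = 405: divisors of 405: 10 divisors; 405 is odd.
Thus n = 405 disproves the claim, and no smaller n works.

n = 405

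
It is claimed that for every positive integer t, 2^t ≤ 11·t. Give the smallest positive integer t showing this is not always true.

Check each positive integer t in order until 2^t > 11·t.
For t = 1, 2, 3, 4, 5, 6 the conclusion holds.
t = 7: 2^t = 128 and 11·t = 77, so 128 > 77.

t = 7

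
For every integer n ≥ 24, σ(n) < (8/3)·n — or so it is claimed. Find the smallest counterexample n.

Check each integer n ≥ 24 in order until the claim fails.
The first 36 eligible values, up to n = 59, all satisfy the conclusion.
n = 60: σ(60) = 168; 168 ≥ 160.
Hence n = 60 is a counterexample.

n = 60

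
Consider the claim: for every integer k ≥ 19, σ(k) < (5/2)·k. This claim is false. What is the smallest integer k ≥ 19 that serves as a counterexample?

k = 24

k = 19: σ(19) = 20; 20 < 95/2.
k = 20: σ(20) = 42; 42 < 50.
k = 21: σ(21) = 32; 32 < 105/2.
k = 22: σ(22) = 36; 36 < 55.
k = 23: σ(23) = 24; 24 < 115/2.
k = 24: σ(24) = 60; 60 ≥ 60.
So k = 24 is the smallest counterexample.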